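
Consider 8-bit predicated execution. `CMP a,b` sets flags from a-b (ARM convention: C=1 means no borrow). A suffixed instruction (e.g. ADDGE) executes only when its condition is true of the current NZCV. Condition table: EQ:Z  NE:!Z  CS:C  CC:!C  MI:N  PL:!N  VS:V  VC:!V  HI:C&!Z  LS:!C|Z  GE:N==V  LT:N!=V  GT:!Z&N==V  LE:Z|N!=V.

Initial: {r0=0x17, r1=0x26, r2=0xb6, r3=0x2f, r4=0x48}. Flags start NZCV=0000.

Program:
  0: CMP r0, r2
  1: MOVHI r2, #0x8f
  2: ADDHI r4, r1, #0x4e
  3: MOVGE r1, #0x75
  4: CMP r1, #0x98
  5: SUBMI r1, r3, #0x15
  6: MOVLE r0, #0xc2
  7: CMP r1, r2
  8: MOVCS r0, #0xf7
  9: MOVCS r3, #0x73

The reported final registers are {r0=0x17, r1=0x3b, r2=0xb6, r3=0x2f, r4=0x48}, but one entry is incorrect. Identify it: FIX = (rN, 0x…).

FIX = (r1, 0x1a)

[0] flags=0000 → (cmp)
[1] flags=0000 HI?F → skip
[2] flags=0000 HI?F → skip
[3] flags=0000 GE?T → r1=0x75
[4] flags=1001 → (cmp)
[5] flags=1001 MI?T → r1=0x1a
[6] flags=1001 LE?F → skip
[7] flags=0000 → (cmp)
[8] flags=0000 CS?F → skip
[9] flags=0000 CS?F → skip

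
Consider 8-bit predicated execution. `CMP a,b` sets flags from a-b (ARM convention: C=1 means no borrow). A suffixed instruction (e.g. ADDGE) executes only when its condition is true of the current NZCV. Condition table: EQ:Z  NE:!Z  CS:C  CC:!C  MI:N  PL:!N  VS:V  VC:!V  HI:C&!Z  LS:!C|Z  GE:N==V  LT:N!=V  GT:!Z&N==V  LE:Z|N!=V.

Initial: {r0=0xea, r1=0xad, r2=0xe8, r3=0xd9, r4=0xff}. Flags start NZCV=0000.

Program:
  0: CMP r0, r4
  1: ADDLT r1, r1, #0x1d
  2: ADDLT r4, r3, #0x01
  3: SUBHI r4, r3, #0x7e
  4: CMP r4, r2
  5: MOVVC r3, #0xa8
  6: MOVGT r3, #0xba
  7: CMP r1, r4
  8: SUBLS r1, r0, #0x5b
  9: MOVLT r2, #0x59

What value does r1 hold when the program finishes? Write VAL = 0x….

[0] flags=1000 → (cmp)
[1] flags=1000 LT?T → r1=0xca
[2] flags=1000 LT?T → r4=0xda
[3] flags=1000 HI?F → skip
[4] flags=1000 → (cmp)
[5] flags=1000 VC?T → r3=0xa8
[6] flags=1000 GT?F → skip
[7] flags=1000 → (cmp)
[8] flags=1000 LS?T → r1=0x8f
[9] flags=1000 LT?T → r2=0x59

VAL = 0x8f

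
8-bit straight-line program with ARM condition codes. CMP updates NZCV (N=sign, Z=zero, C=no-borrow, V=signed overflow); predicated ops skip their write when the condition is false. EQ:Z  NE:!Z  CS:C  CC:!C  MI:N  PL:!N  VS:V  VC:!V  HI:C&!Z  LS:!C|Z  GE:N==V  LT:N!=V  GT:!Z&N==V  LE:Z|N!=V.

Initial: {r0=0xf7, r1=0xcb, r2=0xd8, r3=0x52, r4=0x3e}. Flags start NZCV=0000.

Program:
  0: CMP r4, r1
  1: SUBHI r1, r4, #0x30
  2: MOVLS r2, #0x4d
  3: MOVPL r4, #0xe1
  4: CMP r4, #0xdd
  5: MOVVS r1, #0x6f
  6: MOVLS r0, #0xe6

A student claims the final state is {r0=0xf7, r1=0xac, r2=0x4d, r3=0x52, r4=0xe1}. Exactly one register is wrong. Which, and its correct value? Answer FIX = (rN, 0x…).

[0] flags=0000 → (cmp)
[1] flags=0000 HI?F → skip
[2] flags=0000 LS?T → r2=0x4d
[3] flags=0000 PL?T → r4=0xe1
[4] flags=0010 → (cmp)
[5] flags=0010 VS?F → skip
[6] flags=0010 LS?F → skip

FIX = (r1, 0xcb)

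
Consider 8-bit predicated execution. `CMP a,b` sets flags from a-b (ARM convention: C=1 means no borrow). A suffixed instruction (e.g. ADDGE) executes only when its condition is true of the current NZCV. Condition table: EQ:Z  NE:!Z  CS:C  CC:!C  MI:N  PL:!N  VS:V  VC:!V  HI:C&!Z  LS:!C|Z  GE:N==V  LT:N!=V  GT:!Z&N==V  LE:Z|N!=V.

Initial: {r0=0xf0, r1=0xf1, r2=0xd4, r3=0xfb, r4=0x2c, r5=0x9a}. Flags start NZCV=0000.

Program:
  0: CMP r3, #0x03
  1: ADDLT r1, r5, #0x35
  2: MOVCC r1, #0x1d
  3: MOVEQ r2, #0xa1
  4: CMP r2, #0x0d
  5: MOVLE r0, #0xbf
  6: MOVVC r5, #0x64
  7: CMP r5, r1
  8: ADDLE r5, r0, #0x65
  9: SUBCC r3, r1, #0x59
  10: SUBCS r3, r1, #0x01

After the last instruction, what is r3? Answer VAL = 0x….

[0] flags=1010 → (cmp)
[1] flags=1010 LT?T → r1=0xcf
[2] flags=1010 CC?F → skip
[3] flags=1010 EQ?F → skip
[4] flags=1010 → (cmp)
[5] flags=1010 LE?T → r0=0xbf
[6] flags=1010 VC?T → r5=0x64
[7] flags=1001 → (cmp)
[8] flags=1001 LE?F → skip
[9] flags=1001 CC?T → r3=0x76
[10] flags=1001 CS?F → skip

VAL = 0x76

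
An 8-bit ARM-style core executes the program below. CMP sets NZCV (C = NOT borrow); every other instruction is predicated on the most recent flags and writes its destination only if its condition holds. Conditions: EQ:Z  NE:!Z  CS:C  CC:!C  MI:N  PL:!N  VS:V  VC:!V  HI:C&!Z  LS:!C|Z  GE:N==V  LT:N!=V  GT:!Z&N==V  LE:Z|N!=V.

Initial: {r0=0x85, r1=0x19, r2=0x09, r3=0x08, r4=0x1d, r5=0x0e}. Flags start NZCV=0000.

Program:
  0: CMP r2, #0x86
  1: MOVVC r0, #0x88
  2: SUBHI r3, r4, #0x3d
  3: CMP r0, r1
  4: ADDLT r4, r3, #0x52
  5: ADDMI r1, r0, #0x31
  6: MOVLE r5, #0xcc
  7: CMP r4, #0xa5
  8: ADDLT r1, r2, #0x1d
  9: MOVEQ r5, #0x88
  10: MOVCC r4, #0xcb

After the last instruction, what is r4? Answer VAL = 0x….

VAL = 0xcb

[0] flags=1001 → (cmp)
[1] flags=1001 VC?F → skip
[2] flags=1001 HI?F → skip
[3] flags=0011 → (cmp)
[4] flags=0011 LT?T → r4=0x5a
[5] flags=0011 MI?F → skip
[6] flags=0011 LE?T → r5=0xcc
[7] flags=1001 → (cmp)
[8] flags=1001 LT?F → skip
[9] flags=1001 EQ?F → skip
[10] flags=1001 CC?T → r4=0xcb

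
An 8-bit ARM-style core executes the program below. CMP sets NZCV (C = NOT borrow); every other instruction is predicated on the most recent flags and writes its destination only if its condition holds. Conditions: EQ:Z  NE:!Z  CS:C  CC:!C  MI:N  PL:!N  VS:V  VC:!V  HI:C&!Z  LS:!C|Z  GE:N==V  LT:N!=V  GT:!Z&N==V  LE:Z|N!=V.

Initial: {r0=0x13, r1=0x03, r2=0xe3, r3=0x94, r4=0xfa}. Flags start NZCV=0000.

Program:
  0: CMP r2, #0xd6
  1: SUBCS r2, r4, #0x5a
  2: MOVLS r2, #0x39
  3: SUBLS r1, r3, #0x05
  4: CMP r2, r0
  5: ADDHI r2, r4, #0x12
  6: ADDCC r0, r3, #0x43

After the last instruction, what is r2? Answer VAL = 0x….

VAL = 0x0c

0: ✓ CMP  NZCV=0010
1: ✓ SUBCS  r2←0xa0
2: · MOVLS
3: · SUBLS
4: ✓ CMP  NZCV=1010
5: ✓ ADDHI  r2←0x0c
6: · ADDCC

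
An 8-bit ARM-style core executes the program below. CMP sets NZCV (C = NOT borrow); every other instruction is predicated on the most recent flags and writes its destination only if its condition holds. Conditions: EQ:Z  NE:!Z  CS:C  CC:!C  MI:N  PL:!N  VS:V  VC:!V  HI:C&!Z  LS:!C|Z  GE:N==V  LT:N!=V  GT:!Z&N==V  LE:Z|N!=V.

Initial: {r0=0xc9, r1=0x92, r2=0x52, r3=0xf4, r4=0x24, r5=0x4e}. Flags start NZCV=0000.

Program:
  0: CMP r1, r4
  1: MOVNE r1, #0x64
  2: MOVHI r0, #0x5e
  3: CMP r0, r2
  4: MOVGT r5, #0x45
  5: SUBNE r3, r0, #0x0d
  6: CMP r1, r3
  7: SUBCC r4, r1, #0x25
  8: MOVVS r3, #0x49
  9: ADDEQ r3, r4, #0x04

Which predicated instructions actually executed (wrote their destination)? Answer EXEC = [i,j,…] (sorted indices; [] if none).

EXEC = [1,2,4,5]

0: ✓ CMP  NZCV=0011
1: ✓ MOVNE  r1←0x64
2: ✓ MOVHI  r0←0x5e
3: ✓ CMP  NZCV=0010
4: ✓ MOVGT  r5←0x45
5: ✓ SUBNE  r3←0x51
6: ✓ CMP  NZCV=0010
7: · SUBCC
8: · MOVVS
9: · ADDEQ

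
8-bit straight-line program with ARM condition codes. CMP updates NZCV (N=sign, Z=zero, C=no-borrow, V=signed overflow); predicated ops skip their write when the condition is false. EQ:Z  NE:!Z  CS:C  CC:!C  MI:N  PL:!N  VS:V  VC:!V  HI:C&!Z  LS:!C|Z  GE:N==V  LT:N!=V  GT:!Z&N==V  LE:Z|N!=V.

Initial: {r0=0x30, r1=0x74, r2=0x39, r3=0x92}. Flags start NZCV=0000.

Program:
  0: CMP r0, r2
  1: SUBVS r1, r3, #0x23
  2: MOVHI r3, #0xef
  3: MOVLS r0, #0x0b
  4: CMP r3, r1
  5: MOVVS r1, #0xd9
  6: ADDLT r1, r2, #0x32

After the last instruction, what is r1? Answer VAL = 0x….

0: ✓ CMP  NZCV=1000
1: · SUBVS
2: · MOVHI
3: ✓ MOVLS  r0←0x0b
4: ✓ CMP  NZCV=0011
5: ✓ MOVVS  r1←0xd9
6: ✓ ADDLT  r1←0x6b

VAL = 0x6b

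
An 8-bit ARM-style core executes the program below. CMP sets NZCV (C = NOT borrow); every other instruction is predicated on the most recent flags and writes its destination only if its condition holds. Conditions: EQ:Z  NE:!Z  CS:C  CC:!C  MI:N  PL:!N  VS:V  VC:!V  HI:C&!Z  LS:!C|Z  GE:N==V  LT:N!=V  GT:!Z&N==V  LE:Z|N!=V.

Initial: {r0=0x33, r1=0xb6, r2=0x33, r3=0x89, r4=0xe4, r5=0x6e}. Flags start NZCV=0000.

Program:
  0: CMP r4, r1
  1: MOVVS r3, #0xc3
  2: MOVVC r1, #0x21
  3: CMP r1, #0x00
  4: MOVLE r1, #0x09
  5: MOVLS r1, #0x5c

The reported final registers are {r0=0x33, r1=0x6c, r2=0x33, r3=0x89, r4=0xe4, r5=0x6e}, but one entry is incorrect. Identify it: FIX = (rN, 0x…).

0: ✓ CMP  NZCV=0010
1: · MOVVS
2: ✓ MOVVC  r1←0x21
3: ✓ CMP  NZCV=0010
4: · MOVLE
5: · MOVLS

FIX = (r1, 0x21)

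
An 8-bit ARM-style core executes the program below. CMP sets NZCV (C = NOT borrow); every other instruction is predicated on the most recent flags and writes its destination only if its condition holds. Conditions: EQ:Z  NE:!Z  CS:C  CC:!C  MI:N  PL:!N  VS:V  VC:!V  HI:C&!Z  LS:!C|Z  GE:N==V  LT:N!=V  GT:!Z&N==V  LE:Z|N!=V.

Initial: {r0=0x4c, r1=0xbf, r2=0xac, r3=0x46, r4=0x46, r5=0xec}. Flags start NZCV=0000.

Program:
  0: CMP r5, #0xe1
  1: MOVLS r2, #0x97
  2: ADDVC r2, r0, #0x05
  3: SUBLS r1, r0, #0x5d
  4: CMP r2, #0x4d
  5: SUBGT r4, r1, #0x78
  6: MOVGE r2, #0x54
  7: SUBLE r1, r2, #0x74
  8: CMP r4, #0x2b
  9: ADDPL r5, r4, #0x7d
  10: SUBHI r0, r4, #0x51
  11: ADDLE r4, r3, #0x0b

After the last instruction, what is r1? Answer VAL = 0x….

0: ✓ CMP  NZCV=0010
1: · MOVLS
2: ✓ ADDVC  r2←0x51
3: · SUBLS
4: ✓ CMP  NZCV=0010
5: ✓ SUBGT  r4←0x47
6: ✓ MOVGE  r2←0x54
7: · SUBLE
8: ✓ CMP  NZCV=0010
9: ✓ ADDPL  r5←0xc4
10: ✓ SUBHI  r0←0xf6
11: · ADDLE

VAL = 0xbf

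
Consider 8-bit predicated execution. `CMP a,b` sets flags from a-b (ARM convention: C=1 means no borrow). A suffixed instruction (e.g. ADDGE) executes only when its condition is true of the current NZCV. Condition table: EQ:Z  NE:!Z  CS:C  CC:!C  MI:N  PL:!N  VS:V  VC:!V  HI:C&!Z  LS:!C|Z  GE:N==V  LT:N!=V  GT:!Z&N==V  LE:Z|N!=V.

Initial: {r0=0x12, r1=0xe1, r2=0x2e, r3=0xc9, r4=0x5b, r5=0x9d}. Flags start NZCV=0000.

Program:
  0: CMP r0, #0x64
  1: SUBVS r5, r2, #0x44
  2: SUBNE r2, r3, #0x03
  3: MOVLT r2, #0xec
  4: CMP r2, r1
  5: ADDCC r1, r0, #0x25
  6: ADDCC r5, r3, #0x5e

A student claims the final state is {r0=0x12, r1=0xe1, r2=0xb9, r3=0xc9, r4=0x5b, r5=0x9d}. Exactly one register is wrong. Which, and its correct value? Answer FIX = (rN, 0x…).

FIX = (r2, 0xec)

0: ✓ CMP  NZCV=1000
1: · SUBVS
2: ✓ SUBNE  r2←0xc6
3: ✓ MOVLT  r2←0xec
4: ✓ CMP  NZCV=0010
5: · ADDCC
6: · ADDCC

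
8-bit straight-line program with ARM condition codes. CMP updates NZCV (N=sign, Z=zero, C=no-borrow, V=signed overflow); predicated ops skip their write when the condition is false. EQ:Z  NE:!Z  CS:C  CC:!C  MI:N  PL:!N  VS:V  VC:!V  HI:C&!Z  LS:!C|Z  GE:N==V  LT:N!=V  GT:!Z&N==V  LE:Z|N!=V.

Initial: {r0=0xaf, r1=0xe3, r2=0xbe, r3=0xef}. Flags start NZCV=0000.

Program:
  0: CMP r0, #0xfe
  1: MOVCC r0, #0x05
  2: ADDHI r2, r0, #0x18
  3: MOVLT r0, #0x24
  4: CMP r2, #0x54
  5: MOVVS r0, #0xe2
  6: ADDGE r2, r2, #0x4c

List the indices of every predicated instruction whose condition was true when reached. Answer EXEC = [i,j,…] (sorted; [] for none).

0: ✓ CMP  NZCV=1000
1: ✓ MOVCC  r0←0x05
2: · ADDHI
3: ✓ MOVLT  r0←0x24
4: ✓ CMP  NZCV=0011
5: ✓ MOVVS  r0←0xe2
6: · ADDGE

EXEC = [1,3,5]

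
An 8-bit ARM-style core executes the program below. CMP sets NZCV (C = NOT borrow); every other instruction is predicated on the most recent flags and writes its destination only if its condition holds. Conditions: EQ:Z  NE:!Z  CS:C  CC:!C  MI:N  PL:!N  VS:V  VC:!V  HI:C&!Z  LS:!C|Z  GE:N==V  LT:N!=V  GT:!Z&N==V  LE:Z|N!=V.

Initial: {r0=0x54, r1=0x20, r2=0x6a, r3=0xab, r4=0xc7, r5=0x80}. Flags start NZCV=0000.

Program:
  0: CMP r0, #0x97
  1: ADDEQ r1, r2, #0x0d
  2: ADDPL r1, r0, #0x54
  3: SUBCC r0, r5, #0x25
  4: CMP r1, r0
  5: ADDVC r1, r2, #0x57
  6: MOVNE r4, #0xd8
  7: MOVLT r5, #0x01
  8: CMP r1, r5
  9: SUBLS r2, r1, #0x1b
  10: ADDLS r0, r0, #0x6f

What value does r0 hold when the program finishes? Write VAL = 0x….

VAL = 0x5b

0: ✓ CMP  NZCV=1001
1: · ADDEQ
2: · ADDPL
3: ✓ SUBCC  r0←0x5b
4: ✓ CMP  NZCV=1000
5: ✓ ADDVC  r1←0xc1
6: ✓ MOVNE  r4←0xd8
7: ✓ MOVLT  r5←0x01
8: ✓ CMP  NZCV=1010
9: · SUBLS
10: · ADDLS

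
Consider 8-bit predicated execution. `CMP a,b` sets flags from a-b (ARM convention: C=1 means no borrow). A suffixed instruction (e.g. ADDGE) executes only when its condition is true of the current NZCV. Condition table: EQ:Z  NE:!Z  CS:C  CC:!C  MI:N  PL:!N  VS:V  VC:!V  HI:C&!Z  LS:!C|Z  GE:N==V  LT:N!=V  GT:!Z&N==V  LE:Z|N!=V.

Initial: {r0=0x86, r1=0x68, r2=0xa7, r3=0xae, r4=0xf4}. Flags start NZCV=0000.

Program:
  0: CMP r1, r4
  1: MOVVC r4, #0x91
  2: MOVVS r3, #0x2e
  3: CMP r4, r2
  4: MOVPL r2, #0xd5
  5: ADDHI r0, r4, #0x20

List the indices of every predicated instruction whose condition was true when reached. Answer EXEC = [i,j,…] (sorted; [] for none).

[0] flags=0000 → (cmp)
[1] flags=0000 VC?T → r4=0x91
[2] flags=0000 VS?F → skip
[3] flags=1000 → (cmp)
[4] flags=1000 PL?F → skip
[5] flags=1000 HI?F → skip

EXEC = [1]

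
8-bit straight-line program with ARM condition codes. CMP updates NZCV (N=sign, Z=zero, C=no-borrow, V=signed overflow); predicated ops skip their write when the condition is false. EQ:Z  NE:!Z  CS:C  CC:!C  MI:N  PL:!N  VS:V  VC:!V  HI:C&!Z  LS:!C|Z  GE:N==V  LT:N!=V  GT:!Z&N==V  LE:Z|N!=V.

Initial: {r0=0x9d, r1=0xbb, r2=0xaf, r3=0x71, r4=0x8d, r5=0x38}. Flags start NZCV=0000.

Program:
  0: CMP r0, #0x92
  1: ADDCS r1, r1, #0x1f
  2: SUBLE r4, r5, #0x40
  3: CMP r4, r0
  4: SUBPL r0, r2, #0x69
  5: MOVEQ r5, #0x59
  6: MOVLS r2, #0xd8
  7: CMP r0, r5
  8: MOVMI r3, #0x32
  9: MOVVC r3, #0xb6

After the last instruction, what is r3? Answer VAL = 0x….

[0] flags=0010 → (cmp)
[1] flags=0010 CS?T → r1=0xda
[2] flags=0010 LE?F → skip
[3] flags=1000 → (cmp)
[4] flags=1000 PL?F → skip
[5] flags=1000 EQ?F → skip
[6] flags=1000 LS?T → r2=0xd8
[7] flags=0011 → (cmp)
[8] flags=0011 MI?F → skip
[9] flags=0011 VC?F → skip

VAL = 0x71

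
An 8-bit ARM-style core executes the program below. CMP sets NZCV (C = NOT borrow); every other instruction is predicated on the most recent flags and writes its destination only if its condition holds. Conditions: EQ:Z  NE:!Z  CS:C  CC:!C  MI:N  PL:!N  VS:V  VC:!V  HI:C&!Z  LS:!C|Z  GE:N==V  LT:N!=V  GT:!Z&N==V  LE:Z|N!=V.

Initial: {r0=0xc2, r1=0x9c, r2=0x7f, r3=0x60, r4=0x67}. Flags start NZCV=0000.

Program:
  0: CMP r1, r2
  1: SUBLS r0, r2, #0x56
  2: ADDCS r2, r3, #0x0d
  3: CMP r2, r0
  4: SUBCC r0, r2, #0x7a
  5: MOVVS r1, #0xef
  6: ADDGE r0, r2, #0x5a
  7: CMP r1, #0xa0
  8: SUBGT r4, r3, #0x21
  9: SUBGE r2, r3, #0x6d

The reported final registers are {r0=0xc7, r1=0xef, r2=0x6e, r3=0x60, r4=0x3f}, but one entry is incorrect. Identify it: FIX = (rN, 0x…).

FIX = (r2, 0xf3)

0: ✓ CMP  NZCV=0011
1: · SUBLS
2: ✓ ADDCS  r2←0x6d
3: ✓ CMP  NZCV=1001
4: ✓ SUBCC  r0←0xf3
5: ✓ MOVVS  r1←0xef
6: ✓ ADDGE  r0←0xc7
7: ✓ CMP  NZCV=0010
8: ✓ SUBGT  r4←0x3f
9: ✓ SUBGE  r2←0xf3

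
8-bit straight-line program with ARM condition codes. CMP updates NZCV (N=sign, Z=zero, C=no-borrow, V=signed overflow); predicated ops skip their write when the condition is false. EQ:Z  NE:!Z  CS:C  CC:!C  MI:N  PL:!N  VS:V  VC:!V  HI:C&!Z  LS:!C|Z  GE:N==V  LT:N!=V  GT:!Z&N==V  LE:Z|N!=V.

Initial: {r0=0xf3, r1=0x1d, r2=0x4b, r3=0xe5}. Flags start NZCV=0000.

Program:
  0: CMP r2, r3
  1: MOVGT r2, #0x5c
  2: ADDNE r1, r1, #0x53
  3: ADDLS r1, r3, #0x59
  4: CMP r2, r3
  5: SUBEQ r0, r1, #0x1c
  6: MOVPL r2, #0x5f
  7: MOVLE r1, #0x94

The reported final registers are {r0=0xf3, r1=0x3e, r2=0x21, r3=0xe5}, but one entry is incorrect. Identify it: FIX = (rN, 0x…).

[0] flags=0000 → (cmp)
[1] flags=0000 GT?T → r2=0x5c
[2] flags=0000 NE?T → r1=0x70
[3] flags=0000 LS?T → r1=0x3e
[4] flags=0000 → (cmp)
[5] flags=0000 EQ?F → skip
[6] flags=0000 PL?T → r2=0x5f
[7] flags=0000 LE?F → skip

FIX = (r2, 0x5f)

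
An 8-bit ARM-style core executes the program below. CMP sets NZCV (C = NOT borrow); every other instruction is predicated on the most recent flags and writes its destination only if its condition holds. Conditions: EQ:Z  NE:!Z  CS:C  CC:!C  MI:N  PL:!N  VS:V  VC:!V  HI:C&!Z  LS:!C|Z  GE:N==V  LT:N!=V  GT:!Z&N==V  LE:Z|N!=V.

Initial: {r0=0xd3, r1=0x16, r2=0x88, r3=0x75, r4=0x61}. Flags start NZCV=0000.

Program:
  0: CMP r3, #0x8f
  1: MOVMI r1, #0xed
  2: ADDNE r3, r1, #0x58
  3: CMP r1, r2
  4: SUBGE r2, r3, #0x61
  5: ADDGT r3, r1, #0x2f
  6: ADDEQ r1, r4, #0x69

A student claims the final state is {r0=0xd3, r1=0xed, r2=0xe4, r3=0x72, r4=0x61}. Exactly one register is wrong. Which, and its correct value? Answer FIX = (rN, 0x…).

[0] flags=1001 → (cmp)
[1] flags=1001 MI?T → r1=0xed
[2] flags=1001 NE?T → r3=0x45
[3] flags=0010 → (cmp)
[4] flags=0010 GE?T → r2=0xe4
[5] flags=0010 GT?T → r3=0x1c
[6] flags=0010 EQ?F → skip

FIX = (r3, 0x1c)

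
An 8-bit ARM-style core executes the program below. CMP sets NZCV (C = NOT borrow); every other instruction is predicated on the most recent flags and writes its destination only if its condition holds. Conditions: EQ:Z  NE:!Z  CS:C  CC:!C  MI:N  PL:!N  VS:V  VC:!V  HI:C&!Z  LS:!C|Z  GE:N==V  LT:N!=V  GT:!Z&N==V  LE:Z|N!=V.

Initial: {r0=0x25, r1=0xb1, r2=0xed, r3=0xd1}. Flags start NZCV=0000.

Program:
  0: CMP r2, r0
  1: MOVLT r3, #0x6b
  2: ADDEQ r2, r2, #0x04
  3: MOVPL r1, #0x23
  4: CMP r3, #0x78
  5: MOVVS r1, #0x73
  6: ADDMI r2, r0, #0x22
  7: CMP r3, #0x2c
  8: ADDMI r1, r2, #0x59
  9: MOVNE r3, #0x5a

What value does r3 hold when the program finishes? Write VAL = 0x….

0: ✓ CMP  NZCV=1010
1: ✓ MOVLT  r3←0x6b
2: · ADDEQ
3: · MOVPL
4: ✓ CMP  NZCV=1000
5: · MOVVS
6: ✓ ADDMI  r2←0x47
7: ✓ CMP  NZCV=0010
8: · ADDMI
9: ✓ MOVNE  r3←0x5a

VAL = 0x5a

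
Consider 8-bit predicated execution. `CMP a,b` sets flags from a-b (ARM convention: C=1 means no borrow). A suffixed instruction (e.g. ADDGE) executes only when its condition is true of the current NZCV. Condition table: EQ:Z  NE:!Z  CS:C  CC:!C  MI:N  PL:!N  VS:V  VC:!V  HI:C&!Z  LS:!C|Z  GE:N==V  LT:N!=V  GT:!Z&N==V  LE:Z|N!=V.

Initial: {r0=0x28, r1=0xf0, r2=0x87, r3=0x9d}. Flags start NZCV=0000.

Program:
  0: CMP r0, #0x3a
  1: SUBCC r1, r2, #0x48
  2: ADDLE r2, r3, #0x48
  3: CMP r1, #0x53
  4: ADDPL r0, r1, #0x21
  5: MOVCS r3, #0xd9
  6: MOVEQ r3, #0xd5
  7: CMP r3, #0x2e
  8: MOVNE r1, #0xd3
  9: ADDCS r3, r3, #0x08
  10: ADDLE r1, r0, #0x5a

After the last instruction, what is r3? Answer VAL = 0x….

0: ✓ CMP  NZCV=1000
1: ✓ SUBCC  r1←0x3f
2: ✓ ADDLE  r2←0xe5
3: ✓ CMP  NZCV=1000
4: · ADDPL
5: · MOVCS
6: · MOVEQ
7: ✓ CMP  NZCV=0011
8: ✓ MOVNE  r1←0xd3
9: ✓ ADDCS  r3←0xa5
10: ✓ ADDLE  r1←0x82

VAL = 0xa5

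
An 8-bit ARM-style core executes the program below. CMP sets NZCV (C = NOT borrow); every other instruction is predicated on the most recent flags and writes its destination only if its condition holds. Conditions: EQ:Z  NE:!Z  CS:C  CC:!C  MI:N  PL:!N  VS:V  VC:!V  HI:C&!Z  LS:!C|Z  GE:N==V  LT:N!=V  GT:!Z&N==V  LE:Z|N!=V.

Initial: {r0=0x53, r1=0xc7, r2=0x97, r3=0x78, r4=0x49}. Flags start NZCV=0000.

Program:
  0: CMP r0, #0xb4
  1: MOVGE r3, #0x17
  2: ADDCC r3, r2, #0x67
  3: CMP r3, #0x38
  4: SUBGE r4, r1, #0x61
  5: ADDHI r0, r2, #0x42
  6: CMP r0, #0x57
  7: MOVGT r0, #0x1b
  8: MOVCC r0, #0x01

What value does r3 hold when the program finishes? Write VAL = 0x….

VAL = 0xfe

[0] flags=1001 → (cmp)
[1] flags=1001 GE?T → r3=0x17
[2] flags=1001 CC?T → r3=0xfe
[3] flags=1010 → (cmp)
[4] flags=1010 GE?F → skip
[5] flags=1010 HI?T → r0=0xd9
[6] flags=1010 → (cmp)
[7] flags=1010 GT?F → skip
[8] flags=1010 CC?F → skip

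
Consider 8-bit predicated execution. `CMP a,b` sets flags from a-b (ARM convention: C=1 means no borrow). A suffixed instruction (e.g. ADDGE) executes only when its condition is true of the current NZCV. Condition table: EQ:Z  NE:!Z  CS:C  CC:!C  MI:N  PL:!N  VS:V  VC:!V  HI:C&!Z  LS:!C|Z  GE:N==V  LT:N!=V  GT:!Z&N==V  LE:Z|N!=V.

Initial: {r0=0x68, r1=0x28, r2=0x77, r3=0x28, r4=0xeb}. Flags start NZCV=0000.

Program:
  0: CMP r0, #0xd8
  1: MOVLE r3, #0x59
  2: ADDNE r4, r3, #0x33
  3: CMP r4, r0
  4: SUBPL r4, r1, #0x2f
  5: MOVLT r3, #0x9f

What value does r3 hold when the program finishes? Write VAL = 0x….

VAL = 0x9f

0: ✓ CMP  NZCV=1001
1: · MOVLE
2: ✓ ADDNE  r4←0x5b
3: ✓ CMP  NZCV=1000
4: · SUBPL
5: ✓ MOVLT  r3←0x9f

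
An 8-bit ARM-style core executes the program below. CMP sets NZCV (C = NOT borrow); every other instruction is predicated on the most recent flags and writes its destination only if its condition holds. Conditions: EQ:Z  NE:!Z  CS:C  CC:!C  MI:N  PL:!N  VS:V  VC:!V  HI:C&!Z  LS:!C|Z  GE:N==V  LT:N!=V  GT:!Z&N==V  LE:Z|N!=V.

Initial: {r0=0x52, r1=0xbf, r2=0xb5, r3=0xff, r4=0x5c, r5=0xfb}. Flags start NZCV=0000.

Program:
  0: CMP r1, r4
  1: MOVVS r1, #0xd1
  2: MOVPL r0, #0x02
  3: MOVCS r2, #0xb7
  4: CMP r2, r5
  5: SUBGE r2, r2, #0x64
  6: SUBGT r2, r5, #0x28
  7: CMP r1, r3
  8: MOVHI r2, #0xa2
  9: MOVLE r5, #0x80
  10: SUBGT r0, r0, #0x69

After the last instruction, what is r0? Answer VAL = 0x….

VAL = 0x02

0: ✓ CMP  NZCV=0011
1: ✓ MOVVS  r1←0xd1
2: ✓ MOVPL  r0←0x02
3: ✓ MOVCS  r2←0xb7
4: ✓ CMP  NZCV=1000
5: · SUBGE
6: · SUBGT
7: ✓ CMP  NZCV=1000
8: · MOVHI
9: ✓ MOVLE  r5←0x80
10: · SUBGT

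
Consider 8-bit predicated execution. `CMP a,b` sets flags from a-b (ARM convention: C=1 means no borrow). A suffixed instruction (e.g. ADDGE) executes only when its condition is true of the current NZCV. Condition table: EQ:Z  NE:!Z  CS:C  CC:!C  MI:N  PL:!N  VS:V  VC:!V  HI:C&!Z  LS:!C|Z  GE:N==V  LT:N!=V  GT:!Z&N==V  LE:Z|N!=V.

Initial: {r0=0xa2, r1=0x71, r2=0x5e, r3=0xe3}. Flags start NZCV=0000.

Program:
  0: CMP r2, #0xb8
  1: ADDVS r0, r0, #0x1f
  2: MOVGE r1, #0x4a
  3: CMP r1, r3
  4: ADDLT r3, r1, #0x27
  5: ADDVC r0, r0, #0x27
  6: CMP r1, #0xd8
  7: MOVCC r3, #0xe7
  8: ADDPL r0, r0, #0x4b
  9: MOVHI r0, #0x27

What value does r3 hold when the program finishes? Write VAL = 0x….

0: ✓ CMP  NZCV=1001
1: ✓ ADDVS  r0←0xc1
2: ✓ MOVGE  r1←0x4a
3: ✓ CMP  NZCV=0000
4: · ADDLT
5: ✓ ADDVC  r0←0xe8
6: ✓ CMP  NZCV=0000
7: ✓ MOVCC  r3←0xe7
8: ✓ ADDPL  r0←0x33
9: · MOVHI

VAL = 0xe7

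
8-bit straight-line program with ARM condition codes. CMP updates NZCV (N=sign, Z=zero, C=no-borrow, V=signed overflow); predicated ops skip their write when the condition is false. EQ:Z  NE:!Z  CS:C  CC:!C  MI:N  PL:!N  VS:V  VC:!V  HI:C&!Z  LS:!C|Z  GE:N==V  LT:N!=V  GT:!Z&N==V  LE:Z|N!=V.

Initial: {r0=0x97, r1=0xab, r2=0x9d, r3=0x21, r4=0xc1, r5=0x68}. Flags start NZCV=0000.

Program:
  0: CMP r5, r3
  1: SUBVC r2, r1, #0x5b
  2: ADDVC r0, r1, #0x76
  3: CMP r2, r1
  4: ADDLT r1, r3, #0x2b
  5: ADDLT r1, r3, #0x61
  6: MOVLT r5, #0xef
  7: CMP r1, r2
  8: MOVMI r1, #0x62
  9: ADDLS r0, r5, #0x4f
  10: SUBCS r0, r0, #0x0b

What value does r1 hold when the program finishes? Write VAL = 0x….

VAL = 0xab

[0] flags=0010 → (cmp)
[1] flags=0010 VC?T → r2=0x50
[2] flags=0010 VC?T → r0=0x21
[3] flags=1001 → (cmp)
[4] flags=1001 LT?F → skip
[5] flags=1001 LT?F → skip
[6] flags=1001 LT?F → skip
[7] flags=0011 → (cmp)
[8] flags=0011 MI?F → skip
[9] flags=0011 LS?F → skip
[10] flags=0011 CS?T → r0=0x16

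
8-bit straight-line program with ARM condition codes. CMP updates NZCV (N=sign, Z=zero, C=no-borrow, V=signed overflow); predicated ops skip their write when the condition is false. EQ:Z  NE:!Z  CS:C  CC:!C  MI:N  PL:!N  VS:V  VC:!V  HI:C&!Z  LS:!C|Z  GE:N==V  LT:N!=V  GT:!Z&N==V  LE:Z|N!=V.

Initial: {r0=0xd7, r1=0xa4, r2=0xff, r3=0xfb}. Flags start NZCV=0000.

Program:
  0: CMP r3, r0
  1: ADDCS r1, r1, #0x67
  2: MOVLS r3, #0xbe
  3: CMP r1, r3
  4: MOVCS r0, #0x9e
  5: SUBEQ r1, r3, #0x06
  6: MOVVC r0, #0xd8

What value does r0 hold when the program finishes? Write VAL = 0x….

[0] flags=0010 → (cmp)
[1] flags=0010 CS?T → r1=0x0b
[2] flags=0010 LS?F → skip
[3] flags=0000 → (cmp)
[4] flags=0000 CS?F → skip
[5] flags=0000 EQ?F → skip
[6] flags=0000 VC?T → r0=0xd8

VAL = 0xd8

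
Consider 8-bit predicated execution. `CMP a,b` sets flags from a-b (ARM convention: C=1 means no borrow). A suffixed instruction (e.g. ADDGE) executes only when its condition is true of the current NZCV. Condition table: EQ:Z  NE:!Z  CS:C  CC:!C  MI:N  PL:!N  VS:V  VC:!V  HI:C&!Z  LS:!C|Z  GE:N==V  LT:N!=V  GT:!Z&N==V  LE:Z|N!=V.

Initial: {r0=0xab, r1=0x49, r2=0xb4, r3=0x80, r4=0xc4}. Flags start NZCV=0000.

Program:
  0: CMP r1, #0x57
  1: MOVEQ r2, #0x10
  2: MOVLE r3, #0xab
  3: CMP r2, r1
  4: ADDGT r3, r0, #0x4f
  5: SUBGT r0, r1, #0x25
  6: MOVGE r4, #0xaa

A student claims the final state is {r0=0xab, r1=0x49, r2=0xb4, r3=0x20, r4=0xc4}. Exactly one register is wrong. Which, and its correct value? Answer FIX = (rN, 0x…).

0: ✓ CMP  NZCV=1000
1: · MOVEQ
2: ✓ MOVLE  r3←0xab
3: ✓ CMP  NZCV=0011
4: · ADDGT
5: · SUBGT
6: · MOVGE

FIX = (r3, 0xab)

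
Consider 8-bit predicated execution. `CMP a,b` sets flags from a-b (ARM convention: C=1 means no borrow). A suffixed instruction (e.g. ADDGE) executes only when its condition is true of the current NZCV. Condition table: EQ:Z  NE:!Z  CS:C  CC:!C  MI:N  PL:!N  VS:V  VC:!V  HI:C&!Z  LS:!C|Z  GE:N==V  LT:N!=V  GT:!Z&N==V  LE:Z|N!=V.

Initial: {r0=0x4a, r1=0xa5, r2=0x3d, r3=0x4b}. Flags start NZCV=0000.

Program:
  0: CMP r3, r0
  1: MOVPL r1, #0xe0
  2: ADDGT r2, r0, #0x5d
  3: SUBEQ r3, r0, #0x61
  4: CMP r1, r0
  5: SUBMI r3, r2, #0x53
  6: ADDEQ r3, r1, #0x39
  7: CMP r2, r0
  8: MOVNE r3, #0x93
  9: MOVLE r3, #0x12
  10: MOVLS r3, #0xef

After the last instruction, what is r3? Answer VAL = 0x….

VAL = 0x12

[0] flags=0010 → (cmp)
[1] flags=0010 PL?T → r1=0xe0
[2] flags=0010 GT?T → r2=0xa7
[3] flags=0010 EQ?F → skip
[4] flags=1010 → (cmp)
[5] flags=1010 MI?T → r3=0x54
[6] flags=1010 EQ?F → skip
[7] flags=0011 → (cmp)
[8] flags=0011 NE?T → r3=0x93
[9] flags=0011 LE?T → r3=0x12
[10] flags=0011 LS?F → skip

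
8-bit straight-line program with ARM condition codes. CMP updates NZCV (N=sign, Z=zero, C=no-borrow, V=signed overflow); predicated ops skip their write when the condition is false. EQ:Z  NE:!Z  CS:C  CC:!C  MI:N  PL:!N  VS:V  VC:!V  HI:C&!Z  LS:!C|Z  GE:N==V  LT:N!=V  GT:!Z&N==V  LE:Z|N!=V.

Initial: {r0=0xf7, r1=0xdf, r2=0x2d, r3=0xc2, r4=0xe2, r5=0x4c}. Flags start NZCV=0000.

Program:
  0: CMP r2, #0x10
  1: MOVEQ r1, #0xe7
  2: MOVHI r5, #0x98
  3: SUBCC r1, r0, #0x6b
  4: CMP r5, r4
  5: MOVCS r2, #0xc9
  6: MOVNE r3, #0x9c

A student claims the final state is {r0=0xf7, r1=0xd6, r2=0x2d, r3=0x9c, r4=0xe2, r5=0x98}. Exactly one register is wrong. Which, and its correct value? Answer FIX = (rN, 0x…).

0: ✓ CMP  NZCV=0010
1: · MOVEQ
2: ✓ MOVHI  r5←0x98
3: · SUBCC
4: ✓ CMP  NZCV=1000
5: · MOVCS
6: ✓ MOVNE  r3←0x9c

FIX = (r1, 0xdf)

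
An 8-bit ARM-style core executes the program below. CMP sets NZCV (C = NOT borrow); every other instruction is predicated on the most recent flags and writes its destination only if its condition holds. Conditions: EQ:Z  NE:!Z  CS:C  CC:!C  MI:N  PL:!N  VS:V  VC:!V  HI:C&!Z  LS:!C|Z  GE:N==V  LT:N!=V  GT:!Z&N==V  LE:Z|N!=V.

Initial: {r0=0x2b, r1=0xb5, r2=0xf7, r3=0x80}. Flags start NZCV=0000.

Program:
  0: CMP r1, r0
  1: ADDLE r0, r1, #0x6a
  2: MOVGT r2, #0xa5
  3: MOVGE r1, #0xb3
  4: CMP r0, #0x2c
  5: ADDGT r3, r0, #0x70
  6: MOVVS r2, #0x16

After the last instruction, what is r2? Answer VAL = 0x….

[0] flags=1010 → (cmp)
[1] flags=1010 LE?T → r0=0x1f
[2] flags=1010 GT?F → skip
[3] flags=1010 GE?F → skip
[4] flags=1000 → (cmp)
[5] flags=1000 GT?F → skip
[6] flags=1000 VS?F → skip

VAL = 0xf7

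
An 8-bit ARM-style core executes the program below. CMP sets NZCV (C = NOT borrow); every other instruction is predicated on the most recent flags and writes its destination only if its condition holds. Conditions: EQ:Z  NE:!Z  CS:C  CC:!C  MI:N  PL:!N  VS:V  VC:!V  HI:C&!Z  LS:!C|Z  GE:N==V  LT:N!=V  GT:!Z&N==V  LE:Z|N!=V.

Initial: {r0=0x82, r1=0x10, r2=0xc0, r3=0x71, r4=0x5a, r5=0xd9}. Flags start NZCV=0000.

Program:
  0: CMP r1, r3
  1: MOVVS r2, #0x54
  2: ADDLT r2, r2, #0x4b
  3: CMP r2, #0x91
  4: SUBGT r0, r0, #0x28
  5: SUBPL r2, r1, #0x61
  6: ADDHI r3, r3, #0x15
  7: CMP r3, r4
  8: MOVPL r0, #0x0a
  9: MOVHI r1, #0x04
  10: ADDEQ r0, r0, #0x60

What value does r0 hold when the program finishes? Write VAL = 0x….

[0] flags=1000 → (cmp)
[1] flags=1000 VS?F → skip
[2] flags=1000 LT?T → r2=0x0b
[3] flags=0000 → (cmp)
[4] flags=0000 GT?T → r0=0x5a
[5] flags=0000 PL?T → r2=0xaf
[6] flags=0000 HI?F → skip
[7] flags=0010 → (cmp)
[8] flags=0010 PL?T → r0=0x0a
[9] flags=0010 HI?T → r1=0x04
[10] flags=0010 EQ?F → skip

VAL = 0x0a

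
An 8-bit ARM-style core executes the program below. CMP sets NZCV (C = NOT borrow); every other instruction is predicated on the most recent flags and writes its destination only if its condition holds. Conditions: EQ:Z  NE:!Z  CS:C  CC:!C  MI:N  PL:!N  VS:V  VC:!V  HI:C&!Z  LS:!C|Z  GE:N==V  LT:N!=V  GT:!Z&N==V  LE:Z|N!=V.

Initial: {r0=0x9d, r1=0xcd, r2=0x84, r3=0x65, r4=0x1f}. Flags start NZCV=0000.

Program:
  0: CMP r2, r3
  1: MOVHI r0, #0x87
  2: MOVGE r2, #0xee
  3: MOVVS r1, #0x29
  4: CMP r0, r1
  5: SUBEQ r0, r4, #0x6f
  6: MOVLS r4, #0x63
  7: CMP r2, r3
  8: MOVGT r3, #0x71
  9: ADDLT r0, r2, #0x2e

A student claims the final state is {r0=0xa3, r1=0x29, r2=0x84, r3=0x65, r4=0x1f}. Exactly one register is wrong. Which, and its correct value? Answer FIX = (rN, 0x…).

FIX = (r0, 0xb2)

0: ✓ CMP  NZCV=0011
1: ✓ MOVHI  r0←0x87
2: · MOVGE
3: ✓ MOVVS  r1←0x29
4: ✓ CMP  NZCV=0011
5: · SUBEQ
6: · MOVLS
7: ✓ CMP  NZCV=0011
8: · MOVGT
9: ✓ ADDLT  r0←0xb2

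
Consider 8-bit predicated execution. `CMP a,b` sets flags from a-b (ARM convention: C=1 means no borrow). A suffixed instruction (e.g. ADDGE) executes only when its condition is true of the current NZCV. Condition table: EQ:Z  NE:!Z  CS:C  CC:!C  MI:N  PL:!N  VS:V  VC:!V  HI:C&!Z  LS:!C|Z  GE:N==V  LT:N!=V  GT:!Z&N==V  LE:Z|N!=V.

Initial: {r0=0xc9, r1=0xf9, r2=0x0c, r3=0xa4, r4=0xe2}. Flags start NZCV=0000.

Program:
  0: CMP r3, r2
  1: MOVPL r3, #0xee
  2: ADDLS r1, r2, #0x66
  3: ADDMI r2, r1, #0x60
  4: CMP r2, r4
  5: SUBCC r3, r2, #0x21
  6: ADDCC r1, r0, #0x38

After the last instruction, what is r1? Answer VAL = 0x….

VAL = 0x01

[0] flags=1010 → (cmp)
[1] flags=1010 PL?F → skip
[2] flags=1010 LS?F → skip
[3] flags=1010 MI?T → r2=0x59
[4] flags=0000 → (cmp)
[5] flags=0000 CC?T → r3=0x38
[6] flags=0000 CC?T → r1=0x01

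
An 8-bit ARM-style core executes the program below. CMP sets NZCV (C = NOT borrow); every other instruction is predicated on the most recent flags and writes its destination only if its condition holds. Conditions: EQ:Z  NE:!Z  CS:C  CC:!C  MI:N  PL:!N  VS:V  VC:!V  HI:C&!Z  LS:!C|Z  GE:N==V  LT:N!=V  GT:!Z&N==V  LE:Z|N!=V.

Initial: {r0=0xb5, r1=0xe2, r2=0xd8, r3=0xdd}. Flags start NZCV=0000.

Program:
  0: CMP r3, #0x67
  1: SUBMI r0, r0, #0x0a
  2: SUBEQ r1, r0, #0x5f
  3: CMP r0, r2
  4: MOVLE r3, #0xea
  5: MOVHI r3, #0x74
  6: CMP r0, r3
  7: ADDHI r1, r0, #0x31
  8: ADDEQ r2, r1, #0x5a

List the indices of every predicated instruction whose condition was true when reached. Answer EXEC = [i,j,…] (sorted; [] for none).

[0] flags=0011 → (cmp)
[1] flags=0011 MI?F → skip
[2] flags=0011 EQ?F → skip
[3] flags=1000 → (cmp)
[4] flags=1000 LE?T → r3=0xea
[5] flags=1000 HI?F → skip
[6] flags=1000 → (cmp)
[7] flags=1000 HI?F → skip
[8] flags=1000 EQ?F → skip

EXEC = [4]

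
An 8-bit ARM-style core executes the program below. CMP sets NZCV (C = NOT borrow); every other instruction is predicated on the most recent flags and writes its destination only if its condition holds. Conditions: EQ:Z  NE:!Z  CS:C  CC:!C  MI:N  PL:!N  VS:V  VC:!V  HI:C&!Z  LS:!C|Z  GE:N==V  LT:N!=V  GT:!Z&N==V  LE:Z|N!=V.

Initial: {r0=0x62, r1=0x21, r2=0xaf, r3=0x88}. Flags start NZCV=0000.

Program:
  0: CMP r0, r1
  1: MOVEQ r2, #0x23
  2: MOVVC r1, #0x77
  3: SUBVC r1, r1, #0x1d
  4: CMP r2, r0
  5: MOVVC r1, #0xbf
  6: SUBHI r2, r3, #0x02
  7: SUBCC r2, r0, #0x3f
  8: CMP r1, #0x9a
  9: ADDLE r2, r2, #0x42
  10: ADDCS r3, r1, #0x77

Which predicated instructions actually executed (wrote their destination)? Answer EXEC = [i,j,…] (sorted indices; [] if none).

EXEC = [2,3,6]

0: ✓ CMP  NZCV=0010
1: · MOVEQ
2: ✓ MOVVC  r1←0x77
3: ✓ SUBVC  r1←0x5a
4: ✓ CMP  NZCV=0011
5: · MOVVC
6: ✓ SUBHI  r2←0x86
7: · SUBCC
8: ✓ CMP  NZCV=1001
9: · ADDLE
10: · ADDCS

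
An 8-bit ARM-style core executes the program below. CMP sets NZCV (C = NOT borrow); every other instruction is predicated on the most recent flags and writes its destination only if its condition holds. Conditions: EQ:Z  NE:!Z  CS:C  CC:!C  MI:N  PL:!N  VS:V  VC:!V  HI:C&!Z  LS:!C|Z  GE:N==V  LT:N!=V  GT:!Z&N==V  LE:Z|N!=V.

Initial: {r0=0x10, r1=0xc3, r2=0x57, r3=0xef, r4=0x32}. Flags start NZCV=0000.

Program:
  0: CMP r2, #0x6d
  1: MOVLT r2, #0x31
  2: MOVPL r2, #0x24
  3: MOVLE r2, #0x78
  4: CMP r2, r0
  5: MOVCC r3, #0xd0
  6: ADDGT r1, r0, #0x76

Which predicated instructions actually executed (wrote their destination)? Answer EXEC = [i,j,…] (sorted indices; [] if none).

[0] flags=1000 → (cmp)
[1] flags=1000 LT?T → r2=0x31
[2] flags=1000 PL?F → skip
[3] flags=1000 LE?T → r2=0x78
[4] flags=0010 → (cmp)
[5] flags=0010 CC?F → skip
[6] flags=0010 GT?T → r1=0x86

EXEC = [1,3,6]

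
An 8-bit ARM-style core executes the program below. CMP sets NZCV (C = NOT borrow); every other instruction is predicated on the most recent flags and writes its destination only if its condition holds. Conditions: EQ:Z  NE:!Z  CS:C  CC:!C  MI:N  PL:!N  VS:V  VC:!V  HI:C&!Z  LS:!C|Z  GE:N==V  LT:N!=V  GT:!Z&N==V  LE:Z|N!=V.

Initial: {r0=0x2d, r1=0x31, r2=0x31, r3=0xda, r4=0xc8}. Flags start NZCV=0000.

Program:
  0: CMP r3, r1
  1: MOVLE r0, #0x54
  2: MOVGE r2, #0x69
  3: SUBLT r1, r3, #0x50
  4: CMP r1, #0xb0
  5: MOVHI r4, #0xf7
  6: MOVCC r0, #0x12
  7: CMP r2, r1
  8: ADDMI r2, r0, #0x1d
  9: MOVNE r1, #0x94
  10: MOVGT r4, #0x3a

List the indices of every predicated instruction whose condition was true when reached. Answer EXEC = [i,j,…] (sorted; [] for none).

0: ✓ CMP  NZCV=1010
1: ✓ MOVLE  r0←0x54
2: · MOVGE
3: ✓ SUBLT  r1←0x8a
4: ✓ CMP  NZCV=1000
5: · MOVHI
6: ✓ MOVCC  r0←0x12
7: ✓ CMP  NZCV=1001
8: ✓ ADDMI  r2←0x2f
9: ✓ MOVNE  r1←0x94
10: ✓ MOVGT  r4←0x3a

EXEC = [1,3,6,8,9,10]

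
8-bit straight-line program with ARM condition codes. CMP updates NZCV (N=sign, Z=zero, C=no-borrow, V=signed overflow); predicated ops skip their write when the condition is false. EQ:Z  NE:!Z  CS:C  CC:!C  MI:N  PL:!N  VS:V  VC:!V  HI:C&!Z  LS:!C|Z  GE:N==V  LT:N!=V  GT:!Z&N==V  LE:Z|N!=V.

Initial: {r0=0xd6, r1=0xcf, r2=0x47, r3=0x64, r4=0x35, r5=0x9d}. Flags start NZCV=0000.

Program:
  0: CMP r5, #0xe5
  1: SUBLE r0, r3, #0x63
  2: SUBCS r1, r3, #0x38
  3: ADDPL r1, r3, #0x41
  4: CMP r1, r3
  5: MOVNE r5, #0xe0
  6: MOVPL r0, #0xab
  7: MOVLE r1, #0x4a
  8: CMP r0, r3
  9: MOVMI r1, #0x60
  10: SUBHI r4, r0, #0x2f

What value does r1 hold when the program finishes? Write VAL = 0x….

0: ✓ CMP  NZCV=1000
1: ✓ SUBLE  r0←0x01
2: · SUBCS
3: · ADDPL
4: ✓ CMP  NZCV=0011
5: ✓ MOVNE  r5←0xe0
6: ✓ MOVPL  r0←0xab
7: ✓ MOVLE  r1←0x4a
8: ✓ CMP  NZCV=0011
9: · MOVMI
10: ✓ SUBHI  r4←0x7c

VAL = 0x4a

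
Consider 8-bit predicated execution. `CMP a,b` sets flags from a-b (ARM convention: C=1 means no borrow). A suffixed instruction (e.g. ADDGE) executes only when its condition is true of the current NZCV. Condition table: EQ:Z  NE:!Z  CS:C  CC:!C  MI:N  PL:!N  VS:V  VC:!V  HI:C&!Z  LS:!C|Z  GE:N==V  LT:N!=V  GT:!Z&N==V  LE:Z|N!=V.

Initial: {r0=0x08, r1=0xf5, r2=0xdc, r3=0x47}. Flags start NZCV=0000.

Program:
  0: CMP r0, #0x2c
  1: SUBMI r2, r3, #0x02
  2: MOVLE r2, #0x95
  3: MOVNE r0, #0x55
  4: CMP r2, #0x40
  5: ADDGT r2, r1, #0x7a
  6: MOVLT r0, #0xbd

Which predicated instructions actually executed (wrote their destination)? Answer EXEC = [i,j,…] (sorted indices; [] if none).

0: ✓ CMP  NZCV=1000
1: ✓ SUBMI  r2←0x45
2: ✓ MOVLE  r2←0x95
3: ✓ MOVNE  r0←0x55
4: ✓ CMP  NZCV=0011
5: · ADDGT
6: ✓ MOVLT  r0←0xbd

EXEC = [1,2,3,6]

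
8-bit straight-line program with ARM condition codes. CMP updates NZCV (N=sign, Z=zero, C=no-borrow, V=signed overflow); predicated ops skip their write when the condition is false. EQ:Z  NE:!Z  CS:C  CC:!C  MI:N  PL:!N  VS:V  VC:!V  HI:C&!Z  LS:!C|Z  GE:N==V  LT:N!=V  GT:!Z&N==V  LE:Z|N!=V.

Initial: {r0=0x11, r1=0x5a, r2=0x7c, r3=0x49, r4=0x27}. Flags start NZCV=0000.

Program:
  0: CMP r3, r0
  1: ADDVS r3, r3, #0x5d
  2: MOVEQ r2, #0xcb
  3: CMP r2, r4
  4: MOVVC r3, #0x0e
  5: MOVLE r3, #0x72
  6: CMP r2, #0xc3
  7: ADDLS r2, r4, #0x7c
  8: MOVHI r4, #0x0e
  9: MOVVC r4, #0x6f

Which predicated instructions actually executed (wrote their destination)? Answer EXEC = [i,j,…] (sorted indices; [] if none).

0: ✓ CMP  NZCV=0010
1: · ADDVS
2: · MOVEQ
3: ✓ CMP  NZCV=0010
4: ✓ MOVVC  r3←0x0e
5: · MOVLE
6: ✓ CMP  NZCV=1001
7: ✓ ADDLS  r2←0xa3
8: · MOVHI
9: · MOVVC

EXEC = [4,7]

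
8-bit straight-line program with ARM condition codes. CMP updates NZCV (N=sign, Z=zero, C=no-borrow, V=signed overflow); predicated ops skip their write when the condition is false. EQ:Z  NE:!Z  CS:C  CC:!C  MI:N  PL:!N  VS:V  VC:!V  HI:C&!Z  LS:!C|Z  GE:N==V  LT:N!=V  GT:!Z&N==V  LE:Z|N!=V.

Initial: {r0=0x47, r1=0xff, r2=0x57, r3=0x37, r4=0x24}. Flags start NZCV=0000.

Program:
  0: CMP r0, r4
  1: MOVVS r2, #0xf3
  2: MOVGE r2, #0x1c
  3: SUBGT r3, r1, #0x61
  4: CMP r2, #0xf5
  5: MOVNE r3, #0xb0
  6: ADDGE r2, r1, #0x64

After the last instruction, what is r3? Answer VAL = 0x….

VAL = 0xb0

[0] flags=0010 → (cmp)
[1] flags=0010 VS?F → skip
[2] flags=0010 GE?T → r2=0x1c
[3] flags=0010 GT?T → r3=0x9e
[4] flags=0000 → (cmp)
[5] flags=0000 NE?T → r3=0xb0
[6] flags=0000 GE?T → r2=0x63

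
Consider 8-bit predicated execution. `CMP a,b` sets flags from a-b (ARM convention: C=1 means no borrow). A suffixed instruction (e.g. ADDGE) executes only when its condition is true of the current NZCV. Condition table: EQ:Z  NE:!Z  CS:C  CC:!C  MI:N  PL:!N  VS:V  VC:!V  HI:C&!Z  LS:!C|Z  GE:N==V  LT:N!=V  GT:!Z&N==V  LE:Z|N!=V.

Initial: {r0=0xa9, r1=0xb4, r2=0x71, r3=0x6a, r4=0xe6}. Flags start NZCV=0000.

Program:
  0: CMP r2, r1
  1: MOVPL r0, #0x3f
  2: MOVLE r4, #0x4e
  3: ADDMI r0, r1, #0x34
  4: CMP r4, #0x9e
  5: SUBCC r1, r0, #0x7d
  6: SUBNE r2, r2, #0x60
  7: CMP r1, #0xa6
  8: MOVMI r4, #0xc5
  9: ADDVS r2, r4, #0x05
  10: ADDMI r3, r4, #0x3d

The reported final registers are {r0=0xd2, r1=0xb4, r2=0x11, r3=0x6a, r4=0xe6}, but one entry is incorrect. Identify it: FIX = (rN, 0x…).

0: ✓ CMP  NZCV=1001
1: · MOVPL
2: · MOVLE
3: ✓ ADDMI  r0←0xe8
4: ✓ CMP  NZCV=0010
5: · SUBCC
6: ✓ SUBNE  r2←0x11
7: ✓ CMP  NZCV=0010
8: · MOVMI
9: · ADDVS
10: · ADDMI

FIX = (r0, 0xe8)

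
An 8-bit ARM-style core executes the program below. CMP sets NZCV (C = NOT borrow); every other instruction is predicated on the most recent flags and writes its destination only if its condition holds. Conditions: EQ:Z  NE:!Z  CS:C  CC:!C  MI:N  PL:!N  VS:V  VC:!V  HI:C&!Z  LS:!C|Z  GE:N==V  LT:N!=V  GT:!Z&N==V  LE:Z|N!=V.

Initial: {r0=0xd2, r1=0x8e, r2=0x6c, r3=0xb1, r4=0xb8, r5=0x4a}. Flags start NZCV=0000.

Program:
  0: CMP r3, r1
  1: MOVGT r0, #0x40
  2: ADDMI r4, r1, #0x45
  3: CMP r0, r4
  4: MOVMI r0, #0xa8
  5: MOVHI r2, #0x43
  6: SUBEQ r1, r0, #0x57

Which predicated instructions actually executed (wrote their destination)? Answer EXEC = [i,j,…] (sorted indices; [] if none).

EXEC = [1,4]

[0] flags=0010 → (cmp)
[1] flags=0010 GT?T → r0=0x40
[2] flags=0010 MI?F → skip
[3] flags=1001 → (cmp)
[4] flags=1001 MI?T → r0=0xa8
[5] flags=1001 HI?F → skip
[6] flags=1001 EQ?F → skip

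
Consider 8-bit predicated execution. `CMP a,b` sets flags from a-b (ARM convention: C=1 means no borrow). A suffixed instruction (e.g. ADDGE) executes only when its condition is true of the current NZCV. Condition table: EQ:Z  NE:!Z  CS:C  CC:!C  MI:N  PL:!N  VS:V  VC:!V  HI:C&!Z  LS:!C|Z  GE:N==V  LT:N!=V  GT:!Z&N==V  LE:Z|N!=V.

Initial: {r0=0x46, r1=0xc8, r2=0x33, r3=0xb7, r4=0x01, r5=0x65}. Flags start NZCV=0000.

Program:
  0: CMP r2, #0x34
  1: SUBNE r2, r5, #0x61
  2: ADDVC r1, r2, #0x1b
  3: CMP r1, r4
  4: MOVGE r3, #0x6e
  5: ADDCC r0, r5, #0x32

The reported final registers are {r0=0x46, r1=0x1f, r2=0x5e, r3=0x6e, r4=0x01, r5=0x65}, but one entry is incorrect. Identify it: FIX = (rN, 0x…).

FIX = (r2, 0x04)

0: ✓ CMP  NZCV=1000
1: ✓ SUBNE  r2←0x04
2: ✓ ADDVC  r1←0x1f
3: ✓ CMP  NZCV=0010
4: ✓ MOVGE  r3←0x6e
5: · ADDCC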